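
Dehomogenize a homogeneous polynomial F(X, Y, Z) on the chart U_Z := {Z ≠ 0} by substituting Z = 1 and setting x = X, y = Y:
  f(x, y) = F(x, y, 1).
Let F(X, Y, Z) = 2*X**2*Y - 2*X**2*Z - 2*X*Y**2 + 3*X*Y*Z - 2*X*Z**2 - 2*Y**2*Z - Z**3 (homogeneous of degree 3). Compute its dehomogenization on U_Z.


f(x, y) = 2*x**2*y - 2*x**2 - 2*x*y**2 + 3*x*y - 2*x - 2*y**2 - 1

On U_Z we set Z = 1. Each monomial c·X^i·Y^j·Z^k in F becomes c·x^i·y^j·1^k = c·x^i·y^j.
Substituting Z = 1: F(X, Y, 1) = 2*x**2*y - 2*x**2 - 2*x*y**2 + 3*x*y - 2*x - 2*y**2 - 1.
Note: deg(f) ≤ deg(F) = 3; strict inequality happens when F is divisible by Z (lost terms).


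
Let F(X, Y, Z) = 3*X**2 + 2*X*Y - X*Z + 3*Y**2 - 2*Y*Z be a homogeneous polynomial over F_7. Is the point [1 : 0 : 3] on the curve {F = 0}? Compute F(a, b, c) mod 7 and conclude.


F(1,0,3) ≡ 0 (mod 7); P is on the curve.

Evaluate F(1, 0, 3) term-by-term (mod 7).
  3*X**2 ↦ 3·1·1·1 = 3
  2*X*Y ↦ 2·1·0·1 = 0
  -X*Z ↦ -1·1·1·3 = -3
  3*Y**2 ↦ 3·1·0·1 = 0
  -2*Y*Z ↦ -2·1·0·3 = 0
Sum: F(1, 0, 3) = (3) + (0) + (-3) + (0) + (0) = 0.
Reducing mod 7: 0 ≡ 0 (mod 7).
Since F(a, b, c) ≡ 0 (mod 7), P lies on the curve.


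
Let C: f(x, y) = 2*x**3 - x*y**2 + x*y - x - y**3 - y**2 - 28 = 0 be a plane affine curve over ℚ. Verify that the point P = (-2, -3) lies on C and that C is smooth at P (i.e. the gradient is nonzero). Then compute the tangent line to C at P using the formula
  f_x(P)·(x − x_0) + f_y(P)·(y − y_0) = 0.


Tangent line at P: 11*x - 35*y - 83 = 0.

Step 1: f(-2, -3) = 0, so P lies on C.
Step 2: partial derivatives
  f_x(x, y) = 6*x**2 - y**2 + y - 1, f_y(x, y) = -2*x*y + x - 3*y**2 - 2*y.
  f_x(P) = 11, f_y(P) = -35 (gradient nonzero, so P is smooth).
Step 3: tangent line at P: 11·(x − -2) + -35·(y − -3) = 0.
Expanding: 11*x - 35*y - 83 = 0.


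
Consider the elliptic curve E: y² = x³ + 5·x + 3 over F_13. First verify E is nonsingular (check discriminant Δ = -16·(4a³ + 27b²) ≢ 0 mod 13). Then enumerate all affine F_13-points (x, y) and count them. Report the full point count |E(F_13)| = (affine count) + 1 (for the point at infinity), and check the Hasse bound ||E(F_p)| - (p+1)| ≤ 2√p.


Affine points = {(0, 4), (0, 9), (1, 3), (1, 10), (4, 3), (4, 10), (5, 6), (5, 7), (7, 2), (7, 11), (8, 3), (8, 10), (9, 6), (9, 7), (10, 0), (12, 6), (12, 7)}; affine count = 17; |E(F_13)| = 18.

Discriminant check: Δ ∝ 4a³ + 27b² = 4·5³ + 27·3² = 4·125 + 27·9 ≡ 2 (mod 13). Nonzero ⇒ E is nonsingular.
For each x ∈ F_13, compute rhs = x³ + 5·x + 3 mod 13, then count y ∈ F_13 with y² ≡ rhs.
  x = 0: rhs = 3, matching y values: 4, 9 (2 points).
  x = 1: rhs = 9, matching y values: 3, 10 (2 points).
  x = 2: rhs = 8, matching y values: none (0 points).
  x = 3: rhs = 6, matching y values: none (0 points).
  x = 4: rhs = 9, matching y values: 3, 10 (2 points).
  x = 5: rhs = 10, matching y values: 6, 7 (2 points).
  x = 6: rhs = 2, matching y values: none (0 points).
  x = 7: rhs = 4, matching y values: 2, 11 (2 points).
  x = 8: rhs = 9, matching y values: 3, 10 (2 points).
  x = 9: rhs = 10, matching y values: 6, 7 (2 points).
  x = 10: rhs = 0, matching y values: 0 (1 points).
  x = 11: rhs = 11, matching y values: none (0 points).
  x = 12: rhs = 10, matching y values: 6, 7 (2 points).
Total affine count: 17.
Full point count |E(F_13)| = 17 + 1 = 18.
Hasse bound: |18 − (13+1)| = |4| = 4 ≤ 2√13 ≈ 7.2111 ✓.


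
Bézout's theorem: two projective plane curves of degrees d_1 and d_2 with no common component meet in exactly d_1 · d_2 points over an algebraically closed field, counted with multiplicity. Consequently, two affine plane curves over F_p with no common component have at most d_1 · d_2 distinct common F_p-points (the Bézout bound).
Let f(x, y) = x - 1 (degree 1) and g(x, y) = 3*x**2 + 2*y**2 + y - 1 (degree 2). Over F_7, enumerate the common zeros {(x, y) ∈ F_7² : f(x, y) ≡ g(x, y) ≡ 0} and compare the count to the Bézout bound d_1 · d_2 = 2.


Common zeros: ∅; count = 0; Bézout bound = 2.

deg(f) = 1, deg(g) = 2, so Bézout bound = 2.
Scan x ∈ F_7. For each x, list the y ∈ F_7 with f(x, y) ≡ 0 and those with g(x, y) ≡ 0 (mod 7); the common zeros in that column are the intersection.
  x = 0: f ≡ 0 at y ∈ ∅; g ≡ 0 at y ∈ {4, 6}; common: ∅.
  x = 1: f ≡ 0 at y ∈ {0, 1, 2, 3, 4, 5, 6}; g ≡ 0 at y ∈ ∅; common: ∅.
  x = 2: f ≡ 0 at y ∈ ∅; g ≡ 0 at y ∈ {1, 2}; common: ∅.
  x = 3: f ≡ 0 at y ∈ ∅; g ≡ 0 at y ∈ ∅; common: ∅.
  x = 4: f ≡ 0 at y ∈ ∅; g ≡ 0 at y ∈ ∅; common: ∅.
  x = 5: f ≡ 0 at y ∈ ∅; g ≡ 0 at y ∈ {1, 2}; common: ∅.
  x = 6: f ≡ 0 at y ∈ ∅; g ≡ 0 at y ∈ ∅; common: ∅.
Collecting: common zeros = ∅, so the count is 0.
Comparison with the Bézout bound: 0 ≤ 2 = deg(f)·deg(g), as expected for curves with no common component (the affine F_7-count falls short of the bound because intersections may lie at infinity, over extension fields, or carry multiplicity).


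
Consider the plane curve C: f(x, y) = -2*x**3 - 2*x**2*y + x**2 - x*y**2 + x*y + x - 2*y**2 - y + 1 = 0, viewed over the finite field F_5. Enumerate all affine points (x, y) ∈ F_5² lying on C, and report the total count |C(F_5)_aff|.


Affine F_5-points: {(0, 3), (0, 4), (1, 2), (1, 4), (2, 1), (3, 4)}; count = 6.

For each of the 25 pairs (x, y) ∈ F_5², evaluate f(x, y) mod 5. Record the zeros.
  x = 0: [0↦1, 1↦3, 2↦1, 3↦0, 4↦0]  zeros at y ∈ {3, 4}
  x = 1: [0↦1, 1↦1, 2↦0, 3↦3, 4↦0]  zeros at y ∈ {2, 4}
  x = 2: [0↦1, 1↦0, 2↦1, 3↦4, 4↦4]  zeros at y ∈ {1}
  x = 3: [0↦4, 1↦3, 2↦2, 3↦1, 4↦0]  zeros at y ∈ {4}
  x = 4: [0↦3, 1↦3, 2↦1, 3↦2, 4↦1]  zeros at y ∈ ∅
Collecting zeros: affine points = {(0, 3), (0, 4), (1, 2), (1, 4), (2, 1), (3, 4)}.
Total count |C(F_5)_aff| = 6.


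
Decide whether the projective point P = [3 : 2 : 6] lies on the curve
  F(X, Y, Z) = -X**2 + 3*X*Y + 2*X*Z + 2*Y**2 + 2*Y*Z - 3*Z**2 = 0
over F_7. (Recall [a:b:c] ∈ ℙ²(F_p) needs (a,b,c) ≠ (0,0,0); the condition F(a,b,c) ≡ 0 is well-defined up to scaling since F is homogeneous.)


F(3,2,6) ≡ 4 (mod 7); P is NOT on the curve.

Evaluate F(3, 2, 6) term-by-term (mod 7).
  -X**2 ↦ -1·9·1·1 = -9
  3*X*Y ↦ 3·3·2·1 = 18
  2*X*Z ↦ 2·3·1·6 = 36
  2*Y**2 ↦ 2·1·4·1 = 8
  2*Y*Z ↦ 2·1·2·6 = 24
  -3*Z**2 ↦ -3·1·1·36 = -108
Sum: F(3, 2, 6) = (-9) + (18) + (36) + (8) + (24) + (-108) = -31.
Reducing mod 7: -31 ≡ 4 (mod 7).
Since F(a, b, c) ≡ 4 ≠ 0 (mod 7), P does NOT lie on the curve.


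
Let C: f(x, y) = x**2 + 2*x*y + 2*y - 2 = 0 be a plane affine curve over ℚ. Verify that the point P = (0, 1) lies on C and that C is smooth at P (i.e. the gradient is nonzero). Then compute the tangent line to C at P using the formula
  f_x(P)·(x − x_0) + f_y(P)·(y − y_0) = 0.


Tangent line at P: 2*x + 2*y - 2 = 0.

Step 1: f(0, 1) = 0, so P lies on C.
Step 2: partial derivatives
  f_x(x, y) = 2*x + 2*y, f_y(x, y) = 2*x + 2.
  f_x(P) = 2, f_y(P) = 2 (gradient nonzero, so P is smooth).
Step 3: tangent line at P: 2·(x − 0) + 2·(y − 1) = 0.
Expanding: 2*x + 2*y - 2 = 0.


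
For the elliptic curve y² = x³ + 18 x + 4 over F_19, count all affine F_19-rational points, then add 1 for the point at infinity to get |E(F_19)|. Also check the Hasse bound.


Affine points = {(0, 2), (0, 17), (1, 2), (1, 17), (3, 3), (3, 16), (4, 8), (4, 11), (6, 9), (6, 10), (7, 6), (7, 13), (10, 5), (10, 14), (14, 6), (14, 13), (15, 1), (15, 18), (17, 6), (17, 13), (18, 2), (18, 17)}; affine count = 22; |E(F_19)| = 23.

Discriminant check: Δ ∝ 4a³ + 27b² = 4·18³ + 27·4² = 4·5832 + 27·16 ≡ 10 (mod 19). Nonzero ⇒ E is nonsingular.
For each x ∈ F_19, compute rhs = x³ + 18·x + 4 mod 19, then count y ∈ F_19 with y² ≡ rhs.
  x = 0: rhs = 4, matching y values: 2, 17 (2 points).
  x = 1: rhs = 4, matching y values: 2, 17 (2 points).
  x = 2: rhs = 10, matching y values: none (0 points).
  x = 3: rhs = 9, matching y values: 3, 16 (2 points).
  x = 4: rhs = 7, matching y values: 8, 11 (2 points).
  x = 5: rhs = 10, matching y values: none (0 points).
  x = 6: rhs = 5, matching y values: 9, 10 (2 points).
  x = 7: rhs = 17, matching y values: 6, 13 (2 points).
  x = 8: rhs = 14, matching y values: none (0 points).
  x = 9: rhs = 2, matching y values: none (0 points).
  x = 10: rhs = 6, matching y values: 5, 14 (2 points).
  x = 11: rhs = 13, matching y values: none (0 points).
  x = 12: rhs = 10, matching y values: none (0 points).
  x = 13: rhs = 3, matching y values: none (0 points).
  x = 14: rhs = 17, matching y values: 6, 13 (2 points).
  x = 15: rhs = 1, matching y values: 1, 18 (2 points).
  x = 16: rhs = 18, matching y values: none (0 points).
  x = 17: rhs = 17, matching y values: 6, 13 (2 points).
  x = 18: rhs = 4, matching y values: 2, 17 (2 points).
Total affine count: 22.
Full point count |E(F_19)| = 22 + 1 = 23.
Hasse bound: |23 − (19+1)| = |3| = 3 ≤ 2√19 ≈ 8.7178 ✓.


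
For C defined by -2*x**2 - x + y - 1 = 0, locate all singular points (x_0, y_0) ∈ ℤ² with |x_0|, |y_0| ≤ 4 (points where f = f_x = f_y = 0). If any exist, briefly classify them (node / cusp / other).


No singular points in the scanned grid; C is smooth there.

Compute partial derivatives:
  f_x = -4*x - 1.
  f_y = 1.
f_y = 1 is a nonzero constant, so f_y never vanishes: no point (x, y) can satisfy f = f_x = f_y = 0. In particular no (x, y) ∈ {−4, ..., 4}² is singular; the curve is smooth.


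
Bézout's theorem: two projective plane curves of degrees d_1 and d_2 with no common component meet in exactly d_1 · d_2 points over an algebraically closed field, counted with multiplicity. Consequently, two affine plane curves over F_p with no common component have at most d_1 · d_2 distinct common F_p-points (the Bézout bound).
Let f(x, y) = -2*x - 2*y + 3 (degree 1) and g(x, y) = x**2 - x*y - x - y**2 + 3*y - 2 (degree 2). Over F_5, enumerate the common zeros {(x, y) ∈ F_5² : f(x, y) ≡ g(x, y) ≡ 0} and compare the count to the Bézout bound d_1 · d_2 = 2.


Common zeros: {(1, 3), (4, 0)}; count = 2; Bézout bound = 2.

deg(f) = 1, deg(g) = 2, so Bézout bound = 2.
Scan x ∈ F_5. For each x, list the y ∈ F_5 with f(x, y) ≡ 0 and those with g(x, y) ≡ 0 (mod 5); the common zeros in that column are the intersection.
  x = 0: f ≡ 0 at y ∈ {4}; g ≡ 0 at y ∈ {1, 2}; common: ∅.
  x = 1: f ≡ 0 at y ∈ {3}; g ≡ 0 at y ∈ {3, 4}; common: {3}.
  x = 2: f ≡ 0 at y ∈ {2}; g ≡ 0 at y ∈ {0, 1}; common: ∅.
  x = 3: f ≡ 0 at y ∈ {1}; g ≡ 0 at y ∈ {2, 3}; common: ∅.
  x = 4: f ≡ 0 at y ∈ {0}; g ≡ 0 at y ∈ {0, 4}; common: {0}.
Collecting: common zeros = {(1, 3), (4, 0)}, so the count is 2.
Comparison with the Bézout bound: 2 ≤ 2 = deg(f)·deg(g), as expected for curves with no common component (the bound is attained).


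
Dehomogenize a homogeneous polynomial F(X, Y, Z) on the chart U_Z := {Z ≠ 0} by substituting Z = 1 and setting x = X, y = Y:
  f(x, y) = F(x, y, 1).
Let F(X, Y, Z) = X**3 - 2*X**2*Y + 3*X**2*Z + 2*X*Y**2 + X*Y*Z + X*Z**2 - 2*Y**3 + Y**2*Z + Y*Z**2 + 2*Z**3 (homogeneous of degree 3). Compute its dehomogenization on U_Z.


f(x, y) = x**3 - 2*x**2*y + 3*x**2 + 2*x*y**2 + x*y + x - 2*y**3 + y**2 + y + 2

On U_Z we set Z = 1. Each monomial c·X^i·Y^j·Z^k in F becomes c·x^i·y^j·1^k = c·x^i·y^j.
Substituting Z = 1: F(X, Y, 1) = x**3 - 2*x**2*y + 3*x**2 + 2*x*y**2 + x*y + x - 2*y**3 + y**2 + y + 2.
Note: deg(f) ≤ deg(F) = 3; strict inequality happens when F is divisible by Z (lost terms).


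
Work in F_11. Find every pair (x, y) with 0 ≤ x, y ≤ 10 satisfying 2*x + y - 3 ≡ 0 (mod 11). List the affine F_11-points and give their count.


Affine F_11-points: {(0, 3), (1, 1), (2, 10), (3, 8), (4, 6), (5, 4), (6, 2), (7, 0), (8, 9), (9, 7), (10, 5)}; count = 11.

For each of the 121 pairs (x, y) ∈ F_11², evaluate f(x, y) mod 11. Record the zeros.
  x = 0: [0↦8, 1↦9, 2↦10, 3↦0, 4↦1, 5↦2, 6↦3, 7↦4, 8↦5, 9↦6, 10↦7]  zeros at y ∈ {3}
  x = 1: [0↦10, 1↦0, 2↦1, 3↦2, 4↦3, 5↦4, 6↦5, 7↦6, 8↦7, 9↦8, 10↦9]  zeros at y ∈ {1}
  x = 2: [0↦1, 1↦2, 2↦3, 3↦4, 4↦5, 5↦6, 6↦7, 7↦8, 8↦9, 9↦10, 10↦0]  zeros at y ∈ {10}
  x = 3: [0↦3, 1↦4, 2↦5, 3↦6, 4↦7, 5↦8, 6↦9, 7↦10, 8↦0, 9↦1, 10↦2]  zeros at y ∈ {8}
  x = 4: [0↦5, 1↦6, 2↦7, 3↦8, 4↦9, 5↦10, 6↦0, 7↦1, 8↦2, 9↦3, 10↦4]  zeros at y ∈ {6}
  x = 5: [0↦7, 1↦8, 2↦9, 3↦10, 4↦0, 5↦1, 6↦2, 7↦3, 8↦4, 9↦5, 10↦6]  zeros at y ∈ {4}
  x = 6: [0↦9, 1↦10, 2↦0, 3↦1, 4↦2, 5↦3, 6↦4, 7↦5, 8↦6, 9↦7, 10↦8]  zeros at y ∈ {2}
  x = 7: [0↦0, 1↦1, 2↦2, 3↦3, 4↦4, 5↦5, 6↦6, 7↦7, 8↦8, 9↦9, 10↦10]  zeros at y ∈ {0}
  x = 8: [0↦2, 1↦3, 2↦4, 3↦5, 4↦6, 5↦7, 6↦8, 7↦9, 8↦10, 9↦0, 10↦1]  zeros at y ∈ {9}
  x = 9: [0↦4, 1↦5, 2↦6, 3↦7, 4↦8, 5↦9, 6↦10, 7↦0, 8↦1, 9↦2, 10↦3]  zeros at y ∈ {7}
  x = 10: [0↦6, 1↦7, 2↦8, 3↦9, 4↦10, 5↦0, 6↦1, 7↦2, 8↦3, 9↦4, 10↦5]  zeros at y ∈ {5}
Collecting zeros: affine points = {(0, 3), (1, 1), (2, 10), (3, 8), (4, 6), (5, 4), (6, 2), (7, 0), (8, 9), (9, 7), (10, 5)}.
Total count |C(F_11)_aff| = 11.


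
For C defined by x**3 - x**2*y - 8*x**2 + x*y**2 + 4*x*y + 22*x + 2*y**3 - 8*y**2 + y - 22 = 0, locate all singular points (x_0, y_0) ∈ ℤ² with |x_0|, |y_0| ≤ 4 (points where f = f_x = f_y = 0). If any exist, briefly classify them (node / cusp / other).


Singular points: {(3, 1)}; classification: cusp.

Compute partial derivatives:
  f_x = 3*x**2 - 2*x*y - 16*x + y**2 + 4*y + 22.
  f_y = -x**2 + 2*x*y + 4*x + 6*y**2 - 16*y + 1.
Scan x_0 ∈ {−4, ..., 4}. For each x_0, f_y(x_0, y) is a polynomial in y; find its integer roots y ∈ {−4, ..., 4}, then test f_x and f at those candidates.
  x = -4: f_y(-4, y) = 6*y**2 - 24*y - 31; no integer root y with |y| ≤ 4.
  x = -3: f_y(-3, y) = 6*y**2 - 22*y - 20; no integer root y with |y| ≤ 4.
  x = -2: f_y(-2, y) = 6*y**2 - 20*y - 11; no integer root y with |y| ≤ 4.
  x = -1: f_y(-1, y) = 6*y**2 - 18*y - 4; no integer root y with |y| ≤ 4.
  x = 0: f_y(0, y) = 6*y**2 - 16*y + 1; no integer root y with |y| ≤ 4.
  x = 1: f_y(1, y) = 6*y**2 - 14*y + 4; vanishes at y ∈ {2}. (1, 2): f_x = 17 ≠ 0.
  x = 2: f_y(2, y) = 6*y**2 - 12*y + 5; no integer root y with |y| ≤ 4.
  x = 3: f_y(3, y) = 6*y**2 - 10*y + 4; vanishes at y ∈ {1}. (3, 1): f_x = 0, f = 0 — SINGULAR.
  x = 4: f_y(4, y) = 6*y**2 - 8*y + 1; no integer root y with |y| ≤ 4.
Only singular point on the grid: (3, 1).
Classify: substitute x = 3 + u, y = 1 + v and expand: f = u**3 - u**2*v + u*v**2 + 2*v**3 + v**2.
No constant or linear terms (consistent with a singular point). Quadratic part: v**2. Cubic part: u**3 - u**2*v + u*v**2 + 2*v**3.
The quadratic part v**2 is a perfect square, so there is a single (double) tangent line v = 0, i.e. y = 1. Restricting the cubic part to that line (v = 0) leaves u**3 ≠ 0, so f is not divisible by v and the branch is v² ≈ -u**3 to lowest order — this is a cusp.
Classification: cusp.


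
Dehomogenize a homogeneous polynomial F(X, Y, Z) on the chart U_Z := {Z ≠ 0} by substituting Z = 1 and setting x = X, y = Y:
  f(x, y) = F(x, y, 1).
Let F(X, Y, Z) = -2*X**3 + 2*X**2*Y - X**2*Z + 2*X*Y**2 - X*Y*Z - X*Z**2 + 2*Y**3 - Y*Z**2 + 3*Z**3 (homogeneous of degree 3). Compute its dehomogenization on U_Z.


f(x, y) = -2*x**3 + 2*x**2*y - x**2 + 2*x*y**2 - x*y - x + 2*y**3 - y + 3

On U_Z we set Z = 1. Each monomial c·X^i·Y^j·Z^k in F becomes c·x^i·y^j·1^k = c·x^i·y^j.
Substituting Z = 1: F(X, Y, 1) = -2*x**3 + 2*x**2*y - x**2 + 2*x*y**2 - x*y - x + 2*y**3 - y + 3.
Note: deg(f) ≤ deg(F) = 3; strict inequality happens when F is divisible by Z (lost terms).


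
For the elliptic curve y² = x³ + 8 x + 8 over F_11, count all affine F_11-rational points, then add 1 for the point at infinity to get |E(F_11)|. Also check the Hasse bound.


Affine points = {(3, 2), (3, 9), (4, 4), (4, 7), (7, 0), (8, 1), (8, 10)}; affine count = 7; |E(F_11)| = 8.

Discriminant check: Δ ∝ 4a³ + 27b² = 4·8³ + 27·8² = 4·512 + 27·64 ≡ 3 (mod 11). Nonzero ⇒ E is nonsingular.
For each x ∈ F_11, compute rhs = x³ + 8·x + 8 mod 11, then count y ∈ F_11 with y² ≡ rhs.
  x = 0: rhs = 8, matching y values: none (0 points).
  x = 1: rhs = 6, matching y values: none (0 points).
  x = 2: rhs = 10, matching y values: none (0 points).
  x = 3: rhs = 4, matching y values: 2, 9 (2 points).
  x = 4: rhs = 5, matching y values: 4, 7 (2 points).
  x = 5: rhs = 8, matching y values: none (0 points).
  x = 6: rhs = 8, matching y values: none (0 points).
  x = 7: rhs = 0, matching y values: 0 (1 points).
  x = 8: rhs = 1, matching y values: 1, 10 (2 points).
  x = 9: rhs = 6, matching y values: none (0 points).
  x = 10: rhs = 10, matching y values: none (0 points).
Total affine count: 7.
Full point count |E(F_11)| = 7 + 1 = 8.
Hasse bound: |8 − (11+1)| = |-4| = 4 ≤ 2√11 ≈ 6.6332 ✓.


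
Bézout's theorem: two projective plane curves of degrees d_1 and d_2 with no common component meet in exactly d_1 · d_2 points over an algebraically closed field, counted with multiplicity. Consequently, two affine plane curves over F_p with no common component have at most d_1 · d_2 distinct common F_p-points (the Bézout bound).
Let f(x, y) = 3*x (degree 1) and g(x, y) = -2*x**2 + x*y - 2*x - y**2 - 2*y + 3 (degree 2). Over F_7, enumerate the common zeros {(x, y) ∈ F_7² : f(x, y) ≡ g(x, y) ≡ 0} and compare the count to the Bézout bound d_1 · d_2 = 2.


Common zeros: {(0, 1), (0, 4)}; count = 2; Bézout bound = 2.

deg(f) = 1, deg(g) = 2, so Bézout bound = 2.
Scan x ∈ F_7. For each x, list the y ∈ F_7 with f(x, y) ≡ 0 and those with g(x, y) ≡ 0 (mod 7); the common zeros in that column are the intersection.
  x = 0: f ≡ 0 at y ∈ {0, 1, 2, 3, 4, 5, 6}; g ≡ 0 at y ∈ {1, 4}; common: {1, 4}.
  x = 1: f ≡ 0 at y ∈ ∅; g ≡ 0 at y ∈ {2, 4}; common: ∅.
  x = 2: f ≡ 0 at y ∈ ∅; g ≡ 0 at y ∈ ∅; common: ∅.
  x = 3: f ≡ 0 at y ∈ ∅; g ≡ 0 at y ∈ {0, 1}; common: ∅.
  x = 4: f ≡ 0 at y ∈ ∅; g ≡ 0 at y ∈ ∅; common: ∅.
  x = 5: f ≡ 0 at y ∈ ∅; g ≡ 0 at y ∈ ∅; common: ∅.
  x = 6: f ≡ 0 at y ∈ ∅; g ≡ 0 at y ∈ {2}; common: ∅.
Collecting: common zeros = {(0, 1), (0, 4)}, so the count is 2.
Comparison with the Bézout bound: 2 ≤ 2 = deg(f)·deg(g), as expected for curves with no common component (the bound is attained).


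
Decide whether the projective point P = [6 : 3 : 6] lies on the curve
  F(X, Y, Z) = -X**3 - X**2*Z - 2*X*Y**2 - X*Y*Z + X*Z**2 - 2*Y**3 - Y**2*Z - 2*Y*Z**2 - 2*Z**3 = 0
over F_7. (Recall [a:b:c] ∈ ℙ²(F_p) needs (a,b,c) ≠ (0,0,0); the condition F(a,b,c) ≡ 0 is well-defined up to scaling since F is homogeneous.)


F(6,3,6) ≡ 2 (mod 7); P is NOT on the curve.

Evaluate F(6, 3, 6) term-by-term (mod 7).
  -X**3 ↦ -1·216·1·1 = -216
  -X**2*Z ↦ -1·36·1·6 = -216
  -2*X*Y**2 ↦ -2·6·9·1 = -108
  -X*Y*Z ↦ -1·6·3·6 = -108
  X*Z**2 ↦ 1·6·1·36 = 216
  -2*Y**3 ↦ -2·1·27·1 = -54
  -Y**2*Z ↦ -1·1·9·6 = -54
  -2*Y*Z**2 ↦ -2·1·3·36 = -216
  -2*Z**3 ↦ -2·1·1·216 = -432
Sum: F(6, 3, 6) = (-216) + (-216) + (-108) + (-108) + (216) + (-54) + (-54) + (-216) + (-432) = -1188.
Reducing mod 7: -1188 ≡ 2 (mod 7).
Since F(a, b, c) ≡ 2 ≠ 0 (mod 7), P does NOT lie on the curve.


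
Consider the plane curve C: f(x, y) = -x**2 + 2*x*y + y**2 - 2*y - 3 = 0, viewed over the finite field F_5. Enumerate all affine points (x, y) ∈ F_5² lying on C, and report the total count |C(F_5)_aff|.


Affine F_5-points: {(0, 3), (0, 4), (1, 2), (1, 3), (3, 2), (3, 4)}; count = 6.

For each of the 25 pairs (x, y) ∈ F_5², evaluate f(x, y) mod 5. Record the zeros.
  x = 0: [0↦2, 1↦1, 2↦2, 3↦0, 4↦0]  zeros at y ∈ {3, 4}
  x = 1: [0↦1, 1↦2, 2↦0, 3↦0, 4↦2]  zeros at y ∈ {2, 3}
  x = 2: [0↦3, 1↦1, 2↦1, 3↦3, 4↦2]  zeros at y ∈ ∅
  x = 3: [0↦3, 1↦3, 2↦0, 3↦4, 4↦0]  zeros at y ∈ {2, 4}
  x = 4: [0↦1, 1↦3, 2↦2, 3↦3, 4↦1]  zeros at y ∈ ∅
Collecting zeros: affine points = {(0, 3), (0, 4), (1, 2), (1, 3), (3, 2), (3, 4)}.
Total count |C(F_5)_aff| = 6.


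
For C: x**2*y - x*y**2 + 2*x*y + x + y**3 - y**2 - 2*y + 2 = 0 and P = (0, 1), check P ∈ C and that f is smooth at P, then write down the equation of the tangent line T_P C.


Tangent line at P: 2*x - y + 1 = 0.

Step 1: f(0, 1) = 0, so P lies on C.
Step 2: partial derivatives
  f_x(x, y) = 2*x*y - y**2 + 2*y + 1, f_y(x, y) = x**2 - 2*x*y + 2*x + 3*y**2 - 2*y - 2.
  f_x(P) = 2, f_y(P) = -1 (gradient nonzero, so P is smooth).
Step 3: tangent line at P: 2·(x − 0) + -1·(y − 1) = 0.
Expanding: 2*x - y + 1 = 0.


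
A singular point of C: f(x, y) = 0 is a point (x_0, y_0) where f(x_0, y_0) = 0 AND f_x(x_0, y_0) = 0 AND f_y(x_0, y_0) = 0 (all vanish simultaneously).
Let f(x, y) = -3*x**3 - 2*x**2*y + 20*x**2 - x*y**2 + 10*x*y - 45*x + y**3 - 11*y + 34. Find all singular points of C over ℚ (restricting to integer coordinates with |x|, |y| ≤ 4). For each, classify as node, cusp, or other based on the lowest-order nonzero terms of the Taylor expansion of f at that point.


Singular points: {(2, 1)}; classification: cusp.

Compute partial derivatives:
  f_x = -9*x**2 - 4*x*y + 40*x - y**2 + 10*y - 45.
  f_y = -2*x**2 - 2*x*y + 10*x + 3*y**2 - 11.
Scan x_0 ∈ {−4, ..., 4}. For each x_0, f_y(x_0, y) is a polynomial in y; find its integer roots y ∈ {−4, ..., 4}, then test f_x and f at those candidates.
  x = -4: f_y(-4, y) = 3*y**2 + 8*y - 83; no integer root y with |y| ≤ 4.
  x = -3: f_y(-3, y) = 3*y**2 + 6*y - 59; no integer root y with |y| ≤ 4.
  x = -2: f_y(-2, y) = 3*y**2 + 4*y - 39; vanishes at y ∈ {3}. (-2, 3): f_x = -116 ≠ 0.
  x = -1: f_y(-1, y) = 3*y**2 + 2*y - 23; no integer root y with |y| ≤ 4.
  x = 0: f_y(0, y) = 3*y**2 - 11; no integer root y with |y| ≤ 4.
  x = 1: f_y(1, y) = 3*y**2 - 2*y - 3; no integer root y with |y| ≤ 4.
  x = 2: f_y(2, y) = 3*y**2 - 4*y + 1; vanishes at y ∈ {1}. (2, 1): f_x = 0, f = 0 — SINGULAR.
  x = 3: f_y(3, y) = 3*y**2 - 6*y + 1; no integer root y with |y| ≤ 4.
  x = 4: f_y(4, y) = 3*y**2 - 8*y - 3; vanishes at y ∈ {3}. (4, 3): f_x = -56 ≠ 0.
Only singular point on the grid: (2, 1).
Classify: substitute x = 2 + u, y = 1 + v and expand: f = -3*u**3 - 2*u**2*v - u*v**2 + v**3 + v**2.
No constant or linear terms (consistent with a singular point). Quadratic part: v**2. Cubic part: -3*u**3 - 2*u**2*v - u*v**2 + v**3.
The quadratic part v**2 is a perfect square, so there is a single (double) tangent line v = 0, i.e. y = 1. Restricting the cubic part to that line (v = 0) leaves -3*u**3 ≠ 0, so f is not divisible by v and the branch is v² ≈ 3*u**3 to lowest order — this is a cusp.
Classification: cusp.


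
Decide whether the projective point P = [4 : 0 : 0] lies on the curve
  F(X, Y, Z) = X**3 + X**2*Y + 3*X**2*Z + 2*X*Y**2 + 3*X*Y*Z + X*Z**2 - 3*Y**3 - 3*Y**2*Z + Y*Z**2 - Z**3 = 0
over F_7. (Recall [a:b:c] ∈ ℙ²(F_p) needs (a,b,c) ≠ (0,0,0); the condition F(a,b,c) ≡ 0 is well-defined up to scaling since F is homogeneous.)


F(4,0,0) ≡ 1 (mod 7); P is NOT on the curve.

Evaluate F(4, 0, 0) term-by-term (mod 7).
  X**3 ↦ 1·64·1·1 = 64
  X**2*Y ↦ 1·16·0·1 = 0
  3*X**2*Z ↦ 3·16·1·0 = 0
  2*X*Y**2 ↦ 2·4·0·1 = 0
  3*X*Y*Z ↦ 3·4·0·0 = 0
  X*Z**2 ↦ 1·4·1·0 = 0
  -3*Y**3 ↦ -3·1·0·1 = 0
  -3*Y**2*Z ↦ -3·1·0·0 = 0
  Y*Z**2 ↦ 1·1·0·0 = 0
  -Z**3 ↦ -1·1·1·0 = 0
Sum: F(4, 0, 0) = (64) + (0) + (0) + (0) + (0) + (0) + (0) + (0) + (0) + (0) = 64.
Reducing mod 7: 64 ≡ 1 (mod 7).
Since F(a, b, c) ≡ 1 ≠ 0 (mod 7), P does NOT lie on the curve.


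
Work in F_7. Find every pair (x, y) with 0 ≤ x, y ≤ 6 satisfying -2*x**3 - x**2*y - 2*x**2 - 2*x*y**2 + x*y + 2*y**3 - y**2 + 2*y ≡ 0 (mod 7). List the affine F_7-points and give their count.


Affine F_7-points: {(0, 0), (1, 4), (2, 2), (3, 6), (4, 3), (4, 6), (5, 2), (5, 3), (5, 4), (6, 0), (6, 3)}; count = 11.

For each of the 49 pairs (x, y) ∈ F_7², evaluate f(x, y) mod 7. Record the zeros.
  x = 0: [0↦0, 1↦3, 2↦2, 3↦2, 4↦1, 5↦4, 6↦2]  zeros at y ∈ {0}
  x = 1: [0↦3, 1↦4, 2↦4, 3↦1, 4↦0, 5↦6, 6↦3]  zeros at y ∈ {4}
  x = 2: [0↦4, 1↦1, 2↦0, 3↦6, 4↦3, 5↦3, 6↦4]  zeros at y ∈ {2}
  x = 3: [0↦5, 1↦3, 2↦6, 3↦5, 4↦5, 5↦4, 6↦0]  zeros at y ∈ {6}
  x = 4: [0↦1, 1↦5, 2↦3, 3↦0, 4↦1, 5↦4, 6↦0]  zeros at y ∈ {3, 6}
  x = 5: [0↦1, 1↦2, 2↦0, 3↦0, 4↦0, 5↦5, 6↦6]  zeros at y ∈ {2, 3, 4}
  x = 6: [0↦0, 1↦3, 2↦6, 3↦0, 4↦4, 5↦2, 6↦6]  zeros at y ∈ {0, 3}
Collecting zeros: affine points = {(0, 0), (1, 4), (2, 2), (3, 6), (4, 3), (4, 6), (5, 2), (5, 3), (5, 4), (6, 0), (6, 3)}.
Total count |C(F_7)_aff| = 11.


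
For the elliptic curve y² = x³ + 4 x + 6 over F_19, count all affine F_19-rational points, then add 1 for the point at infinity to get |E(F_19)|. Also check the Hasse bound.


Affine points = {(0, 5), (0, 14), (1, 7), (1, 12), (3, 8), (3, 11), (7, 4), (7, 15), (9, 7), (9, 12), (10, 1), (10, 18), (16, 9), (16, 10), (17, 3), (17, 16), (18, 1), (18, 18)}; affine count = 18; |E(F_19)| = 19.

Discriminant check: Δ ∝ 4a³ + 27b² = 4·4³ + 27·6² = 4·64 + 27·36 ≡ 12 (mod 19). Nonzero ⇒ E is nonsingular.
For each x ∈ F_19, compute rhs = x³ + 4·x + 6 mod 19, then count y ∈ F_19 with y² ≡ rhs.
  x = 0: rhs = 6, matching y values: 5, 14 (2 points).
  x = 1: rhs = 11, matching y values: 7, 12 (2 points).
  x = 2: rhs = 3, matching y values: none (0 points).
  x = 3: rhs = 7, matching y values: 8, 11 (2 points).
  x = 4: rhs = 10, matching y values: none (0 points).
  x = 5: rhs = 18, matching y values: none (0 points).
  x = 6: rhs = 18, matching y values: none (0 points).
  x = 7: rhs = 16, matching y values: 4, 15 (2 points).
  x = 8: rhs = 18, matching y values: none (0 points).
  x = 9: rhs = 11, matching y values: 7, 12 (2 points).
  x = 10: rhs = 1, matching y values: 1, 18 (2 points).
  x = 11: rhs = 13, matching y values: none (0 points).
  x = 12: rhs = 15, matching y values: none (0 points).
  x = 13: rhs = 13, matching y values: none (0 points).
  x = 14: rhs = 13, matching y values: none (0 points).
  x = 15: rhs = 2, matching y values: none (0 points).
  x = 16: rhs = 5, matching y values: 9, 10 (2 points).
  x = 17: rhs = 9, matching y values: 3, 16 (2 points).
  x = 18: rhs = 1, matching y values: 1, 18 (2 points).
Total affine count: 18.
Full point count |E(F_19)| = 18 + 1 = 19.
Hasse bound: |19 − (19+1)| = |-1| = 1 ≤ 2√19 ≈ 8.7178 ✓.


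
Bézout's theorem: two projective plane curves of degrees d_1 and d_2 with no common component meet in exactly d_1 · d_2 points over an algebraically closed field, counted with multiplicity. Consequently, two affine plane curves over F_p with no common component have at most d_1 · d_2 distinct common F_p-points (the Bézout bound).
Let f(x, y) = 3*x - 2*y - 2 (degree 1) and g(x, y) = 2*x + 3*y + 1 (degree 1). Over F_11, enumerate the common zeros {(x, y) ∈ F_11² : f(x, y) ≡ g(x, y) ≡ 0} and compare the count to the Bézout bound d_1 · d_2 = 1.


Common zeros: {(2, 2)}; count = 1; Bézout bound = 1.

deg(f) = 1, deg(g) = 1, so Bézout bound = 1.
Scan x ∈ F_11. For each x, list the y ∈ F_11 with f(x, y) ≡ 0 and those with g(x, y) ≡ 0 (mod 11); the common zeros in that column are the intersection.
  x = 0: f ≡ 0 at y ∈ {10}; g ≡ 0 at y ∈ {7}; common: ∅.
  x = 1: f ≡ 0 at y ∈ {6}; g ≡ 0 at y ∈ {10}; common: ∅.
  x = 2: f ≡ 0 at y ∈ {2}; g ≡ 0 at y ∈ {2}; common: {2}.
  x = 3: f ≡ 0 at y ∈ {9}; g ≡ 0 at y ∈ {5}; common: ∅.
  x = 4: f ≡ 0 at y ∈ {5}; g ≡ 0 at y ∈ {8}; common: ∅.
  x = 5: f ≡ 0 at y ∈ {1}; g ≡ 0 at y ∈ {0}; common: ∅.
  x = 6: f ≡ 0 at y ∈ {8}; g ≡ 0 at y ∈ {3}; common: ∅.
  x = 7: f ≡ 0 at y ∈ {4}; g ≡ 0 at y ∈ {6}; common: ∅.
  x = 8: f ≡ 0 at y ∈ {0}; g ≡ 0 at y ∈ {9}; common: ∅.
  x = 9: f ≡ 0 at y ∈ {7}; g ≡ 0 at y ∈ {1}; common: ∅.
  x = 10: f ≡ 0 at y ∈ {3}; g ≡ 0 at y ∈ {4}; common: ∅.
Collecting: common zeros = {(2, 2)}, so the count is 1.
Comparison with the Bézout bound: 1 ≤ 1 = deg(f)·deg(g), as expected for curves with no common component (the bound is attained).


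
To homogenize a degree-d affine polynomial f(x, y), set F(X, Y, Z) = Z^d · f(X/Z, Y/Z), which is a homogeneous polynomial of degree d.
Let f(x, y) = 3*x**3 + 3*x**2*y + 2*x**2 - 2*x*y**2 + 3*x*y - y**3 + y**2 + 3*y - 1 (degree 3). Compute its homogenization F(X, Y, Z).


F(X, Y, Z) = 3*X**3 + 3*X**2*Y + 2*X**2*Z - 2*X*Y**2 + 3*X*Y*Z - Y**3 + Y**2*Z + 3*Y*Z**2 - Z**3

deg(f) = 3.
Substitute x = X/Z, y = Y/Z into f, then multiply by Z^3.
  monomial 3·x^3·y^0 ↦ 3·X^3·Y^0·Z^0.
  monomial 3·x^2·y^1 ↦ 3·X^2·Y^1·Z^0.
  monomial 2·x^2·y^0 ↦ 2·X^2·Y^0·Z^1.
  monomial -2·x^1·y^2 ↦ -2·X^1·Y^2·Z^0.
  monomial 3·x^1·y^1 ↦ 3·X^1·Y^1·Z^1.
  monomial -1·x^0·y^3 ↦ -1·X^0·Y^3·Z^0.
  monomial 1·x^0·y^2 ↦ 1·X^0·Y^2·Z^1.
  monomial 3·x^0·y^1 ↦ 3·X^0·Y^1·Z^2.
  monomial -1·x^0·y^0 ↦ -1·X^0·Y^0·Z^3.
Collecting: F(X, Y, Z) = 3*X**3 + 3*X**2*Y + 2*X**2*Z - 2*X*Y**2 + 3*X*Y*Z - Y**3 + Y**2*Z + 3*Y*Z**2 - Z**3.


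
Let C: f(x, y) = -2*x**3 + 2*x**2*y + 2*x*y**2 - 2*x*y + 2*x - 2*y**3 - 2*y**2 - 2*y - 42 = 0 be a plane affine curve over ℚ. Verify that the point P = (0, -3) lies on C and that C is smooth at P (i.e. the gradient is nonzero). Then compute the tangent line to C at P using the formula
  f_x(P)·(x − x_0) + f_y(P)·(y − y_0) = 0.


Tangent line at P: 26*x - 44*y - 132 = 0.

Step 1: f(0, -3) = 0, so P lies on C.
Step 2: partial derivatives
  f_x(x, y) = -6*x**2 + 4*x*y + 2*y**2 - 2*y + 2, f_y(x, y) = 2*x**2 + 4*x*y - 2*x - 6*y**2 - 4*y - 2.
  f_x(P) = 26, f_y(P) = -44 (gradient nonzero, so P is smooth).
Step 3: tangent line at P: 26·(x − 0) + -44·(y − -3) = 0.
Expanding: 26*x - 44*y - 132 = 0.


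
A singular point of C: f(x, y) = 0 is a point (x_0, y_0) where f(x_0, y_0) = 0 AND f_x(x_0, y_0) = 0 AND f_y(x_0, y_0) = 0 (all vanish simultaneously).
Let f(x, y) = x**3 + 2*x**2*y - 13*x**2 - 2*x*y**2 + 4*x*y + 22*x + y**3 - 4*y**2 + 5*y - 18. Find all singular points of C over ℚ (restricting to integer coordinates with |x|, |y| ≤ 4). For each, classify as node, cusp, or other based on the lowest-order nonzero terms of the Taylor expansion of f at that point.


Singular points: {(2, 3)}; classification: node.

Compute partial derivatives:
  f_x = 3*x**2 + 4*x*y - 26*x - 2*y**2 + 4*y + 22.
  f_y = 2*x**2 - 4*x*y + 4*x + 3*y**2 - 8*y + 5.
Scan x_0 ∈ {−4, ..., 4}. For each x_0, f_y(x_0, y) is a polynomial in y; find its integer roots y ∈ {−4, ..., 4}, then test f_x and f at those candidates.
  x = -4: f_y(-4, y) = 3*y**2 + 8*y + 21; no integer root y with |y| ≤ 4.
  x = -3: f_y(-3, y) = 3*y**2 + 4*y + 11; no integer root y with |y| ≤ 4.
  x = -2: f_y(-2, y) = 3*y**2 + 5; no integer root y with |y| ≤ 4.
  x = -1: f_y(-1, y) = 3*y**2 - 4*y + 3; no integer root y with |y| ≤ 4.
  x = 0: f_y(0, y) = 3*y**2 - 8*y + 5; vanishes at y ∈ {1}. (0, 1): f_x = 24 ≠ 0.
  x = 1: f_y(1, y) = 3*y**2 - 12*y + 11; no integer root y with |y| ≤ 4.
  x = 2: f_y(2, y) = 3*y**2 - 16*y + 21; vanishes at y ∈ {3}. (2, 3): f_x = 0, f = 0 — SINGULAR.
  x = 3: f_y(3, y) = 3*y**2 - 20*y + 35; no integer root y with |y| ≤ 4.
  x = 4: f_y(4, y) = 3*y**2 - 24*y + 53; no integer root y with |y| ≤ 4.
Only singular point on the grid: (2, 3).
Classify: substitute x = 2 + u, y = 3 + v and expand: f = u**3 + 2*u**2*v - u**2 - 2*u*v**2 + v**3 + v**2.
No constant or linear terms (consistent with a singular point). Quadratic part: -u**2 + v**2. Cubic part: u**3 + 2*u**2*v - 2*u*v**2 + v**3.
The quadratic part v**2 - u**2 = (v − u)(v + u) splits into two distinct linear factors, so there are two distinct tangent lines y − 3 = ±(x − 2) — this is a node (ordinary double point).
Classification: node.


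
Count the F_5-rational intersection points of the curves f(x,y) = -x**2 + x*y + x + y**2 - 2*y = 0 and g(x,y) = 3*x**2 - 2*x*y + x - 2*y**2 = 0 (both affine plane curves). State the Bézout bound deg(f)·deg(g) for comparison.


Common zeros: {(0, 0), (1, 1), (3, 2)}; count = 3; Bézout bound = 4.

deg(f) = 2, deg(g) = 2, so Bézout bound = 4.
Scan x ∈ F_5. For each x, list the y ∈ F_5 with f(x, y) ≡ 0 and those with g(x, y) ≡ 0 (mod 5); the common zeros in that column are the intersection.
  x = 0: f ≡ 0 at y ∈ {0, 2}; g ≡ 0 at y ∈ {0}; common: {0}.
  x = 1: f ≡ 0 at y ∈ {0, 1}; g ≡ 0 at y ∈ {1, 3}; common: {1}.
  x = 2: f ≡ 0 at y ∈ ∅; g ≡ 0 at y ∈ ∅; common: ∅.
  x = 3: f ≡ 0 at y ∈ {2}; g ≡ 0 at y ∈ {0, 2}; common: {2}.
  x = 4: f ≡ 0 at y ∈ ∅; g ≡ 0 at y ∈ {3}; common: ∅.
Collecting: common zeros = {(0, 0), (1, 1), (3, 2)}, so the count is 3.
Comparison with the Bézout bound: 3 ≤ 4 = deg(f)·deg(g), as expected for curves with no common component (the affine F_5-count falls short of the bound because intersections may lie at infinity, over extension fields, or carry multiplicity).


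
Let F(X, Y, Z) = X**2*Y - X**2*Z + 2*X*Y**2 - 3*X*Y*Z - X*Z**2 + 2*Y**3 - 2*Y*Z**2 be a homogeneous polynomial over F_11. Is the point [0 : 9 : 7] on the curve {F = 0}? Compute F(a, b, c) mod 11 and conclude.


F(0,9,7) ≡ 4 (mod 11); P is NOT on the curve.

Evaluate F(0, 9, 7) term-by-term (mod 11).
  X**2*Y ↦ 1·0·9·1 = 0
  -X**2*Z ↦ -1·0·1·7 = 0
  2*X*Y**2 ↦ 2·0·81·1 = 0
  -3*X*Y*Z ↦ -3·0·9·7 = 0
  -X*Z**2 ↦ -1·0·1·49 = 0
  2*Y**3 ↦ 2·1·729·1 = 1458
  -2*Y*Z**2 ↦ -2·1·9·49 = -882
Sum: F(0, 9, 7) = (0) + (0) + (0) + (0) + (0) + (1458) + (-882) = 576.
Reducing mod 11: 576 ≡ 4 (mod 11).
Since F(a, b, c) ≡ 4 ≠ 0 (mod 11), P does NOT lie on the curve.


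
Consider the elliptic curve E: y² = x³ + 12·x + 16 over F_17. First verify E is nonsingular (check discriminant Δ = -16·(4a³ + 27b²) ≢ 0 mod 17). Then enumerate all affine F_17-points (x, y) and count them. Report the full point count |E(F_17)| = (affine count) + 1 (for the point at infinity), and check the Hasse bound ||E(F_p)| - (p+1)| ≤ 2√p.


Affine points = {(0, 4), (0, 13), (4, 3), (4, 14), (6, 7), (6, 10), (7, 1), (7, 16), (11, 0), (12, 1), (12, 16), (14, 2), (14, 15), (15, 1), (15, 16)}; affine count = 15; |E(F_17)| = 16.

Discriminant check: Δ ∝ 4a³ + 27b² = 4·12³ + 27·16² = 4·1728 + 27·256 ≡ 3 (mod 17). Nonzero ⇒ E is nonsingular.
For each x ∈ F_17, compute rhs = x³ + 12·x + 16 mod 17, then count y ∈ F_17 with y² ≡ rhs.
  x = 0: rhs = 16, matching y values: 4, 13 (2 points).
  x = 1: rhs = 12, matching y values: none (0 points).
  x = 2: rhs = 14, matching y values: none (0 points).
  x = 3: rhs = 11, matching y values: none (0 points).
  x = 4: rhs = 9, matching y values: 3, 14 (2 points).
  x = 5: rhs = 14, matching y values: none (0 points).
  x = 6: rhs = 15, matching y values: 7, 10 (2 points).
  x = 7: rhs = 1, matching y values: 1, 16 (2 points).
  x = 8: rhs = 12, matching y values: none (0 points).
  x = 9: rhs = 3, matching y values: none (0 points).
  x = 10: rhs = 14, matching y values: none (0 points).
  x = 11: rhs = 0, matching y values: 0 (1 points).
  x = 12: rhs = 1, matching y values: 1, 16 (2 points).
  x = 13: rhs = 6, matching y values: none (0 points).
  x = 14: rhs = 4, matching y values: 2, 15 (2 points).
  x = 15: rhs = 1, matching y values: 1, 16 (2 points).
  x = 16: rhs = 3, matching y values: none (0 points).
Total affine count: 15.
Full point count |E(F_17)| = 15 + 1 = 16.
Hasse bound: |16 − (17+1)| = |-2| = 2 ≤ 2√17 ≈ 8.2462 ✓.


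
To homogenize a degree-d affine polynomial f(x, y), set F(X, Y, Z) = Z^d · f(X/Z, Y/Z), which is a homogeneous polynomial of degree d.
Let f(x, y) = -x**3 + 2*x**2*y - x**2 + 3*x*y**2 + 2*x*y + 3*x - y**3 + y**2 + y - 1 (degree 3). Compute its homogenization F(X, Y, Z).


F(X, Y, Z) = -X**3 + 2*X**2*Y - X**2*Z + 3*X*Y**2 + 2*X*Y*Z + 3*X*Z**2 - Y**3 + Y**2*Z + Y*Z**2 - Z**3

deg(f) = 3.
Substitute x = X/Z, y = Y/Z into f, then multiply by Z^3.
  monomial -1·x^3·y^0 ↦ -1·X^3·Y^0·Z^0.
  monomial 2·x^2·y^1 ↦ 2·X^2·Y^1·Z^0.
  monomial -1·x^2·y^0 ↦ -1·X^2·Y^0·Z^1.
  monomial 3·x^1·y^2 ↦ 3·X^1·Y^2·Z^0.
  monomial 2·x^1·y^1 ↦ 2·X^1·Y^1·Z^1.
  monomial 3·x^1·y^0 ↦ 3·X^1·Y^0·Z^2.
  monomial -1·x^0·y^3 ↦ -1·X^0·Y^3·Z^0.
  monomial 1·x^0·y^2 ↦ 1·X^0·Y^2·Z^1.
  monomial 1·x^0·y^1 ↦ 1·X^0·Y^1·Z^2.
  monomial -1·x^0·y^0 ↦ -1·X^0·Y^0·Z^3.
Collecting: F(X, Y, Z) = -X**3 + 2*X**2*Y - X**2*Z + 3*X*Y**2 + 2*X*Y*Z + 3*X*Z**2 - Y**3 + Y**2*Z + Y*Z**2 - Z**3.


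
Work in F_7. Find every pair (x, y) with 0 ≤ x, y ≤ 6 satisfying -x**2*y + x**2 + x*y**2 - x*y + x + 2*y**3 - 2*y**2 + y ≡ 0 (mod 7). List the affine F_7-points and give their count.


Affine F_7-points: {(0, 0), (1, 6), (2, 5), (3, 3), (3, 4), (4, 3), (5, 2), (5, 5), (6, 0), (6, 1), (6, 4)}; count = 11.

For each of the 49 pairs (x, y) ∈ F_7², evaluate f(x, y) mod 7. Record the zeros.
  x = 0: [0↦0, 1↦1, 2↦3, 3↦4, 4↦2, 5↦2, 6↦2]  zeros at y ∈ {0}
  x = 1: [0↦2, 1↦2, 2↦5, 3↦2, 4↦5, 5↦5, 6↦0]  zeros at y ∈ {6}
  x = 2: [0↦6, 1↦3, 2↦5, 3↦3, 4↦2, 5↦0, 6↦2]  zeros at y ∈ {5}
  x = 3: [0↦5, 1↦4, 2↦3, 3↦0, 4↦0, 5↦1, 6↦1]  zeros at y ∈ {3, 4}
  x = 4: [0↦6, 1↦5, 2↦6, 3↦0, 4↦6, 5↦1, 6↦4]  zeros at y ∈ {3}
  x = 5: [0↦2, 1↦6, 2↦0, 3↦3, 4↦6, 5↦0, 6↦4]  zeros at y ∈ {2, 5}
  x = 6: [0↦0, 1↦0, 2↦6, 3↦2, 4↦0, 5↦5, 6↦1]  zeros at y ∈ {0, 1, 4}
Collecting zeros: affine points = {(0, 0), (1, 6), (2, 5), (3, 3), (3, 4), (4, 3), (5, 2), (5, 5), (6, 0), (6, 1), (6, 4)}.
Total count |C(F_7)_aff| = 11.


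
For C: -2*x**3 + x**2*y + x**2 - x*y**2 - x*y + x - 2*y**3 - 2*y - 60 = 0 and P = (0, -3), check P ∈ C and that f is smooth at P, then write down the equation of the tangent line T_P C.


Tangent line at P: -5*x - 56*y - 168 = 0.

Step 1: f(0, -3) = 0, so P lies on C.
Step 2: partial derivatives
  f_x(x, y) = -6*x**2 + 2*x*y + 2*x - y**2 - y + 1, f_y(x, y) = x**2 - 2*x*y - x - 6*y**2 - 2.
  f_x(P) = -5, f_y(P) = -56 (gradient nonzero, so P is smooth).
Step 3: tangent line at P: -5·(x − 0) + -56·(y − -3) = 0.
Expanding: -5*x - 56*y - 168 = 0.


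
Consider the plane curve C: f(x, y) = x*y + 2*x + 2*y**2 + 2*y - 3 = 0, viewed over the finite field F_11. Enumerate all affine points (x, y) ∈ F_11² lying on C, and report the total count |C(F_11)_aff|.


Affine F_11-points: {(3, 4), (3, 10), (5, 6), (5, 7), (6, 2), (6, 5), (7, 0), (7, 1), (9, 3), (9, 8)}; count = 10.

For each of the 121 pairs (x, y) ∈ F_11², evaluate f(x, y) mod 11. Record the zeros.
  x = 0: [0↦8, 1↦1, 2↦9, 3↦10, 4↦4, 5↦2, 6↦4, 7↦10, 8↦9, 9↦1, 10↦8]  zeros at y ∈ ∅
  x = 1: [0↦10, 1↦4, 2↦2, 3↦4, 4↦10, 5↦9, 6↦1, 7↦8, 8↦8, 9↦1, 10↦9]  zeros at y ∈ ∅
  x = 2: [0↦1, 1↦7, 2↦6, 3↦9, 4↦5, 5↦5, 6↦9, 7↦6, 8↦7, 9↦1, 10↦10]  zeros at y ∈ ∅
  x = 3: [0↦3, 1↦10, 2↦10, 3↦3, 4↦0, 5↦1, 6↦6, 7↦4, 8↦6, 9↦1, 10↦0]  zeros at y ∈ {4, 10}
  x = 4: [0↦5, 1↦2, 2↦3, 3↦8, 4↦6, 5↦8, 6↦3, 7↦2, 8↦5, 9↦1, 10↦1]  zeros at y ∈ ∅
  x = 5: [0↦7, 1↦5, 2↦7, 3↦2, 4↦1, 5↦4, 6↦0, 7↦0, 8↦4, 9↦1, 10↦2]  zeros at y ∈ {6, 7}
  x = 6: [0↦9, 1↦8, 2↦0, 3↦7, 4↦7, 5↦0, 6↦8, 7↦9, 8↦3, 9↦1, 10↦3]  zeros at y ∈ {2, 5}
  x = 7: [0↦0, 1↦0, 2↦4, 3↦1, 4↦2, 5↦7, 6↦5, 7↦7, 8↦2, 9↦1, 10↦4]  zeros at y ∈ {0, 1}
  x = 8: [0↦2, 1↦3, 2↦8, 3↦6, 4↦8, 5↦3, 6↦2, 7↦5, 8↦1, 9↦1, 10↦5]  zeros at y ∈ ∅
  x = 9: [0↦4, 1↦6, 2↦1, 3↦0, 4↦3, 5↦10, 6↦10, 7↦3, 8↦0, 9↦1, 10↦6]  zeros at y ∈ {3, 8}
  x = 10: [0↦6, 1↦9, 2↦5, 3↦5, 4↦9, 5↦6, 6↦7, 7↦1, 8↦10, 9↦1, 10↦7]  zeros at y ∈ ∅
Collecting zeros: affine points = {(3, 4), (3, 10), (5, 6), (5, 7), (6, 2), (6, 5), (7, 0), (7, 1), (9, 3), (9, 8)}.
Total count |C(F_11)_aff| = 10.
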